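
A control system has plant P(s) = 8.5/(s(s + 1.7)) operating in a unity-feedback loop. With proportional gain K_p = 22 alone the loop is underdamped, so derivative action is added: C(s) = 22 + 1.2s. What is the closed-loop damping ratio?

Forward path: (22 + 1.2s)·8.5/(s(s+1.7)). The closed-loop characteristic equation is s² + (1.7 + 8.5·1.2)s + 8.5·22 = 0.
That is s² + 11.9s + 187 = 0, so ω_n = 13.67 rad/s and ζ = 11.9/(2·13.67) = 0.4351.

ζ = 0.435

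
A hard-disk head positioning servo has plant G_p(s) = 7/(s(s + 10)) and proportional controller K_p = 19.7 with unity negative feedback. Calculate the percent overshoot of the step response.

The closed-loop denominator s² + 10s + 137.9 gives ω_n = √137.9 = 11.74 and ζ = 10/(2ω_n) = 0.4258.
%OS = 100·exp(−πζ/√(1−ζ²)) = 100·exp(−π·0.4258/√0.8187) = 22.8%.

22.8%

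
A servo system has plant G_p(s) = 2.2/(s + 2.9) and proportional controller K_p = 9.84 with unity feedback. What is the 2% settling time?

Closed-loop transfer function: T(s) = K_p·G_p(s)/(1 + K_p·G_p(s)) = 21.65/(s + 2.9 + 21.65) = 21.65/(s + 24.55).
Time constant τ = 1/24.55 = 0.04074 s, so the 2% settling time is about 4τ = 0.163 s.

T_s ≈ 0.163 s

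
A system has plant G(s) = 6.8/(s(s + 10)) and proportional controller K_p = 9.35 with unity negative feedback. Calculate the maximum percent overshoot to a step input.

7.97%

The closed-loop denominator s² + 10s + 63.58 gives ω_n = √63.58 = 7.974 and ζ = 10/(2ω_n) = 0.6271.
%OS = 100·exp(−πζ/√(1−ζ²)) = 100·exp(−π·0.6271/√0.6068) = 7.97%.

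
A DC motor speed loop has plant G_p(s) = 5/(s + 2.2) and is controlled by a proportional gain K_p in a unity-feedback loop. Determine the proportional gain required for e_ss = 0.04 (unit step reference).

K_p = 10.6

Steady-state error for a unit step on this type-0 loop is 1/(1 + K_p·G_p(0)).
G_p(0) = 2.273. Require 1/(1 + K_p·2.273) = 0.04, so 1 + 2.273·K_p = 25.
K_p = (25 − 1)/2.273 = 10.6.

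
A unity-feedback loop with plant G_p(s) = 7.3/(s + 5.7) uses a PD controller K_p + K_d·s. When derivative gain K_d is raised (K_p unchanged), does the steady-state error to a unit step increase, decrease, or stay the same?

K_d affects only the transient (the s-coefficient); the DC loop gain, and hence e_ss, depends only on K_p.

unchanged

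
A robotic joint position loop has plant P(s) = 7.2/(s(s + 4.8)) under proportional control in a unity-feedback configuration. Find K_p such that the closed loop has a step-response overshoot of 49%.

K_p = 16.3

From %OS = 100·exp(−πζ/√(1−ζ²)) = 49%, ζ = −ln(0.49)/√(π²+ln²(0.49)) = 0.2214.
Characteristic equation s² + 4.8s + 7.2K_p = 0 gives ζ = 4.8/(2√(7.2K_p)).
Setting ζ = 0.2214: √(7.2K_p) = 4.8/(2·0.2214) = 10.84, so K_p = 117.5/7.2 = 16.3.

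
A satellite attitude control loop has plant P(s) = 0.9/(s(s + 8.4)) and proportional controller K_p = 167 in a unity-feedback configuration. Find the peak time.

From 1 + K_pP(s) = 0: s² + 8.4s + 150.3 = 0 ⇒ ω_n = 12.26, ζ = 0.3426.
Damped frequency ω_d = ω_n√(1−ζ²) = 11.52 rad/s, so peak time T_p = π/ω_d = 0.273 s.

T_p = 0.273 s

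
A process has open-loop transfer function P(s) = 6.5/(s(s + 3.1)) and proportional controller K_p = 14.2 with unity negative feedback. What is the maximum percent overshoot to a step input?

The closed-loop denominator s² + 3.1s + 92.3 gives ω_n = √92.3 = 9.607 and ζ = 3.1/(2ω_n) = 0.1613.
%OS = 100·exp(−πζ/√(1−ζ²)) = 100·exp(−π·0.1613/√0.974) = 59.8%.

59.8%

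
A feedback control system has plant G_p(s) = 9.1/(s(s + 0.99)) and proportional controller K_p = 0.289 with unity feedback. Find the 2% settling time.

T_s ≈ 8.08 s

From 1 + K_pG_p(s) = 0: s² + 0.99s + 2.63 = 0 ⇒ ω_n = 1.622, ζ = 0.3052.
2% settling time T_s ≈ 4/(ζω_n) = 4/0.495 = 8.08 s.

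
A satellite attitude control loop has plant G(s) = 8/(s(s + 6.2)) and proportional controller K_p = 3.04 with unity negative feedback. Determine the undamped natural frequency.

With unity feedback the closed-loop characteristic equation is s² + 6.2s + 3.04·8 = s² + 6.2s + 24.32 = 0.
Matching s² + 2ζω_n s + ω_n²: ω_n = √24.32 = 4.932 rad/s and 2ζω_n = 6.2, so ζ = 6.2/(2·4.932) = 0.629.

ω_n = 4.93 rad/s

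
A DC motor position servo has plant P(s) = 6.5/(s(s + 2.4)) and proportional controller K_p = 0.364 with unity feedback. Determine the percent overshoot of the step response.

The closed-loop denominator s² + 2.4s + 2.366 gives ω_n = √2.366 = 1.538 and ζ = 2.4/(2ω_n) = 0.7801.
%OS = 100·exp(−πζ/√(1−ζ²)) = 100·exp(−π·0.7801/√0.3914) = 1.99%.

1.99%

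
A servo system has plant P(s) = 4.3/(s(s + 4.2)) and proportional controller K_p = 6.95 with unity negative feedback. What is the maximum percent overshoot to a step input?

27.1%

Closed-loop characteristic equation: s² + 4.2s + 29.88 = 0, so ω_n = 5.467 rad/s and ζ = 4.2/(2·5.467) = 0.3841.
%OS = 100·exp(−πζ/√(1−ζ²)) = 100·exp(−π·0.3841/√0.8524) = 27.1%.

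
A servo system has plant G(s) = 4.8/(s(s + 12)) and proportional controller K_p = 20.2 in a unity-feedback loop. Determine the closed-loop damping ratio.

1 + K_p·G(s) = 0 gives s² + 12s + 96.96 = 0.
Matching s² + 2ζω_n s + ω_n²: ω_n = √96.96 = 9.847 rad/s and 2ζω_n = 12, so ζ = 12/(2·9.847) = 0.609.

ζ = 0.609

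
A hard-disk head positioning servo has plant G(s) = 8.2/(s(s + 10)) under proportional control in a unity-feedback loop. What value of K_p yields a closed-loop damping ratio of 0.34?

Closed-loop characteristic equation: s² + 10s + K_p·8.2 = 0.
So ω_n = √(8.2K_p) and 2ζω_n = 10, giving ζ = 10/(2√(8.2K_p)).
Setting ζ = 0.34: √(8.2K_p) = 10/(2·0.34) = 14.71, so K_p = 216.3/8.2 = 26.4.

K_p = 26.4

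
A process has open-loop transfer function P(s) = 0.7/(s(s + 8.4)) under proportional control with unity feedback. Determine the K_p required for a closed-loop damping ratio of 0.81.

Closed-loop characteristic equation: s² + 8.4s + K_p·0.7 = 0.
So ω_n = √(0.7K_p) and 2ζω_n = 8.4, giving ζ = 8.4/(2√(0.7K_p)).
Setting ζ = 0.81: √(0.7K_p) = 8.4/(2·0.81) = 5.185, so K_p = 26.89/0.7 = 38.4.

K_p = 38.4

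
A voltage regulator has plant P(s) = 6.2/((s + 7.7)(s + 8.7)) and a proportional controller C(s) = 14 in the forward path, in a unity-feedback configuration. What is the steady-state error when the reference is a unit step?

0.436

The loop is type 0. Static position error constant K_pos = C(0)·P(0) = 14·0.09255 = 1.296.
Steady-state error to a unit step: e_ss = 1/(1+K_pos) = 1/2.296 = 0.436.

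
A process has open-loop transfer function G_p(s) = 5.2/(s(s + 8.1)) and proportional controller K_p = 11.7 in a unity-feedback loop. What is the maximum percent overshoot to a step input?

14.8%

From 1 + K_pG_p(s) = 0: s² + 8.1s + 60.84 = 0 ⇒ ω_n = 7.8, ζ = 0.5192.
%OS = 100·exp(−πζ/√(1−ζ²)) = 100·exp(−π·0.5192/√0.7304) = 14.8%.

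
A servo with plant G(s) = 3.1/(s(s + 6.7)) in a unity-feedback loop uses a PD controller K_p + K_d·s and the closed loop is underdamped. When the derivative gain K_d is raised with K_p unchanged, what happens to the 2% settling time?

decrease

Characteristic equation s² + (6.7 + 3.1K_d)s + 3.1K_p = 0: raising K_d increases ζω_n = (6.7+3.1K_d)/2 while the loop stays underdamped, so T_s ≈ 4/(ζω_n) decreases.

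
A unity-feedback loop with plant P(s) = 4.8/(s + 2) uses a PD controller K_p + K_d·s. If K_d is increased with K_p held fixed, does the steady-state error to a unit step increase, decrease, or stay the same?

At s = 0 the derivative term contributes nothing: C(0) = K_p regardless of K_d, so K_pos = K_p·P(0) and e_ss are unchanged.

unchanged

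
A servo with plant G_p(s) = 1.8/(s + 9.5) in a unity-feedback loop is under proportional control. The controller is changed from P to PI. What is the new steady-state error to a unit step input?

0

Adding integral action puts a pole at s = 0 in the forward path, raising the system type to 1; a type-1 loop has zero steady-state error to a step.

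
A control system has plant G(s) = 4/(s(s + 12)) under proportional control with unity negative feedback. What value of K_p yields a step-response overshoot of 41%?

K_p = 121

From %OS = 100·exp(−πζ/√(1−ζ²)) = 41%, ζ = −ln(0.41)/√(π²+ln²(0.41)) = 0.273.
Characteristic equation s² + 12s + 4K_p = 0 gives ζ = 12/(2√(4K_p)).
Setting ζ = 0.273: √(4K_p) = 12/(2·0.273) = 21.98, so K_p = 483/4 = 121.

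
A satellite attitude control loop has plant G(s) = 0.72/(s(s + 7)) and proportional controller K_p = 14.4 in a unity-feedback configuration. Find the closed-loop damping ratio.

ζ = 1.09

With unity feedback the closed-loop characteristic equation is s² + 7s + 14.4·0.72 = s² + 7s + 10.37 = 0.
Matching s² + 2ζω_n s + ω_n²: ω_n = √10.37 = 3.22 rad/s and 2ζω_n = 7, so ζ = 7/(2·3.22) = 1.09.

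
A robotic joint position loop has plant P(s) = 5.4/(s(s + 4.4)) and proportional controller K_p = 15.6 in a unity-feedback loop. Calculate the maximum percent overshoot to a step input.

The closed-loop denominator s² + 4.4s + 84.24 gives ω_n = √84.24 = 9.178 and ζ = 4.4/(2ω_n) = 0.2397.
%OS = 100·exp(−πζ/√(1−ζ²)) = 100·exp(−π·0.2397/√0.9425) = 46%.

46%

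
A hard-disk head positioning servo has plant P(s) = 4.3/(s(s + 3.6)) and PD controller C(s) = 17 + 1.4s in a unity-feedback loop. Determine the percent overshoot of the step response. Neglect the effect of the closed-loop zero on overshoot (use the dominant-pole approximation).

Forward path: (17 + 1.4s)·4.3/(s(s+3.6)). The closed-loop characteristic equation is s² + (3.6 + 4.3·1.4)s + 4.3·17 = 0.
That is s² + 9.62s + 73.1 = 0, so ω_n = 8.55 rad/s and ζ = 9.62/(2·8.55) = 0.5626.
%OS = 100·exp(−πζ/√(1−ζ²)) = 11.8%.

11.8%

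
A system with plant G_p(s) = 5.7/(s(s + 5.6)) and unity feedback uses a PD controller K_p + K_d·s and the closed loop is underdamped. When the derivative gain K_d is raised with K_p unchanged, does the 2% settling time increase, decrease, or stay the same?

decrease

Characteristic equation s² + (5.6 + 5.7K_d)s + 5.7K_p = 0: raising K_d increases ζω_n = (5.6+5.7K_d)/2 while the loop stays underdamped, so T_s ≈ 4/(ζω_n) decreases.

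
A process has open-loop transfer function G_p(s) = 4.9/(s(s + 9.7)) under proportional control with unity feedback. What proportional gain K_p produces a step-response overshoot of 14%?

From %OS = 100·exp(−πζ/√(1−ζ²)) = 14%, ζ = −ln(0.14)/√(π²+ln²(0.14)) = 0.5305.
Characteristic equation s² + 9.7s + 4.9K_p = 0 gives ζ = 9.7/(2√(4.9K_p)).
Setting ζ = 0.5305: √(4.9K_p) = 9.7/(2·0.5305) = 9.142, so K_p = 83.58/4.9 = 17.1.

K_p = 17.1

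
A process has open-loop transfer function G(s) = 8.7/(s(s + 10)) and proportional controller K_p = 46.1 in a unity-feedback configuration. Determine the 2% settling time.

From 1 + K_pG(s) = 0: s² + 10s + 401.1 = 0 ⇒ ω_n = 20.03, ζ = 0.2497.
2% settling time T_s ≈ 4/(ζω_n) = 4/5 = 0.8 s.

T_s ≈ 0.8 s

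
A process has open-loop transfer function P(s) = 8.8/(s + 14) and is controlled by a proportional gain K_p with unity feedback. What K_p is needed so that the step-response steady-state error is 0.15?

K_p = 9.02

Steady-state error for a unit step on this type-0 loop is 1/(1 + K_p·P(0)).
P(0) = 0.6286. Require 1/(1 + K_p·0.6286) = 0.15, so 1 + 0.6286·K_p = 6.667.
K_p = (6.667 − 1)/0.6286 = 9.02.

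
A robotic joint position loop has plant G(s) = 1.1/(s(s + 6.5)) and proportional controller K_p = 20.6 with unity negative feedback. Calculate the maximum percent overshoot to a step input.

From 1 + K_pG(s) = 0: s² + 6.5s + 22.66 = 0 ⇒ ω_n = 4.76, ζ = 0.6827.
%OS = 100·exp(−πζ/√(1−ζ²)) = 100·exp(−π·0.6827/√0.5339) = 5.31%.

5.31%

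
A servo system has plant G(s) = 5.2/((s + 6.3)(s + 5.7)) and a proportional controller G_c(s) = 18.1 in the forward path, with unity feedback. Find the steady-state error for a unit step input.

0.276

The loop is type 0. Static position error constant K_pos = G_c(0)·G(0) = 18.1·0.1448 = 2.621.
Steady-state error to a unit step: e_ss = 1/(1+K_pos) = 1/3.621 = 0.276.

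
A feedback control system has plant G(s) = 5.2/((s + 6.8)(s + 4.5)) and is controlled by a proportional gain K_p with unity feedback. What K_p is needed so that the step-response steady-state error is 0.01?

Steady-state error for a unit step on this type-0 loop is 1/(1 + K_p·G(0)).
G(0) = 0.1699. Require 1/(1 + K_p·0.1699) = 0.01, so 1 + 0.1699·K_p = 100.
K_p = (100 − 1)/0.1699 = 583.

K_p = 583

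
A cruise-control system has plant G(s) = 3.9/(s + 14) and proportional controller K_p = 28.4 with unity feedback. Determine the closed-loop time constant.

Closed-loop transfer function: T(s) = K_p·G(s)/(1 + K_p·G(s)) = 110.8/(s + 14 + 110.8) = 110.8/(s + 124.8).
Time constant τ = 1/124.8 = 0.00802 s.

τ = 0.00802 s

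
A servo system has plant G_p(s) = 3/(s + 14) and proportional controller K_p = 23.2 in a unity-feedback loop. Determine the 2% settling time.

T_s ≈ 0.0478 s

Closed-loop transfer function: T(s) = K_p·G_p(s)/(1 + K_p·G_p(s)) = 69.6/(s + 14 + 69.6) = 69.6/(s + 83.6).
Time constant τ = 1/83.6 = 0.01196 s, so the 2% settling time is about 4τ = 0.0478 s.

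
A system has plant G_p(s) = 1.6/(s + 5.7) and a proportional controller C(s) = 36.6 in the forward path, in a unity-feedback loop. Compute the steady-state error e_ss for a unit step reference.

The loop is type 0. Static position error constant K_pos = C(0)·G_p(0) = 36.6·0.2807 = 10.27.
Steady-state error to a unit step: e_ss = 1/(1+K_pos) = 1/11.27 = 0.0887.

0.0887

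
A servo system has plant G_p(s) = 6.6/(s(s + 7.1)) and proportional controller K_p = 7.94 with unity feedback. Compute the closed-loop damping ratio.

1 + K_p·G_p(s) = 0 gives s² + 7.1s + 52.4 = 0.
So ω_n² = 52.4 ⇒ ω_n = 7.239 rad/s, and ζ = 7.1/(2ω_n) = 0.49.

ζ = 0.49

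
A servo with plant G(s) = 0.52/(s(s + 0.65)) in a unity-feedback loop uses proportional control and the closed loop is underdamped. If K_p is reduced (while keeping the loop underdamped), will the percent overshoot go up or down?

ζ = 0.65/(2√(0.52K_p)) rises as K_p falls; higher damping means less overshoot.

decrease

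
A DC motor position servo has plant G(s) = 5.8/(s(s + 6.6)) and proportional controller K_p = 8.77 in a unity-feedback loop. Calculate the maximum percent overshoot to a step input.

The closed-loop denominator s² + 6.6s + 50.87 gives ω_n = √50.87 = 7.132 and ζ = 6.6/(2ω_n) = 0.4627.
%OS = 100·exp(−πζ/√(1−ζ²)) = 100·exp(−π·0.4627/√0.7859) = 19.4%.

19.4%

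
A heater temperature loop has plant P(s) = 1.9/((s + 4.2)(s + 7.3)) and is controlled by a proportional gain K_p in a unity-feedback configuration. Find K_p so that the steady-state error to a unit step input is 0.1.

K_p = 145

Steady-state error for a unit step on this type-0 loop is 1/(1 + K_p·P(0)).
P(0) = 0.06197. Require 1/(1 + K_p·0.06197) = 0.1, so 1 + 0.06197·K_p = 10.
K_p = (10 − 1)/0.06197 = 145.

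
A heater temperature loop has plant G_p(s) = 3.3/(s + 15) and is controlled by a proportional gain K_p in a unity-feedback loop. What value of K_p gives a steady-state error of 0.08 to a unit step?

K_p = 52.3

Steady-state error for a unit step on this type-0 loop is 1/(1 + K_p·G_p(0)).
G_p(0) = 0.22. Require 1/(1 + K_p·0.22) = 0.08, so 1 + 0.22·K_p = 12.5.
K_p = (12.5 − 1)/0.22 = 52.3.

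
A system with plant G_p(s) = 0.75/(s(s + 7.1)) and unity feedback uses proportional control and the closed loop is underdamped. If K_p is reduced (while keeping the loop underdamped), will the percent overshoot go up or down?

decrease

ζ = 7.1/(2√(0.75K_p)) rises as K_p falls; higher damping means less overshoot.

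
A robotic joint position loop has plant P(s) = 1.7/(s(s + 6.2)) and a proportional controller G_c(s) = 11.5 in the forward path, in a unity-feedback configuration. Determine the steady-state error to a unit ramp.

0.317

The loop has one pole at the origin (type 1). Velocity error constant K_v = lim_{s→0} s·G_c(s)P(s) = 11.5·1.7/6.2 = 3.153.
Steady-state error to a unit ramp: e_ss = 1/K_v = 0.317.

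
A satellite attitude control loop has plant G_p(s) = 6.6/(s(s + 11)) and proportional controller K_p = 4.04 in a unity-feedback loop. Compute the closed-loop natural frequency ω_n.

ω_n = 5.16 rad/s

With unity feedback the closed-loop characteristic equation is s² + 11s + 4.04·6.6 = s² + 11s + 26.66 = 0.
Matching s² + 2ζω_n s + ω_n²: ω_n = √26.66 = 5.164 rad/s and 2ζω_n = 11, so ζ = 11/(2·5.164) = 1.07.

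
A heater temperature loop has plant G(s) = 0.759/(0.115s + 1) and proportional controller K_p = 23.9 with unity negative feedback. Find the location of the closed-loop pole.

s = -166.4

Closed loop: T(s) = K_p·G/(1+K_p·G) = 18.14/(0.115s + 1 + 18.14), with pole at s = −(1 + 18.14)/0.115 = −166.4.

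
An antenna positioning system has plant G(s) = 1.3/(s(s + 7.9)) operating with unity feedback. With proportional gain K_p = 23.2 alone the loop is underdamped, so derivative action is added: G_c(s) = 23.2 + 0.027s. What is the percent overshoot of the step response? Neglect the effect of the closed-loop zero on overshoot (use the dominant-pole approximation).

3.75%

Forward path: (23.2 + 0.027s)·1.3/(s(s+7.9)). The closed-loop characteristic equation is s² + (7.9 + 1.3·0.027)s + 1.3·23.2 = 0.
That is s² + 7.935s + 30.16 = 0, so ω_n = 5.492 rad/s and ζ = 7.935/(2·5.492) = 0.7224.
%OS = 100·exp(−πζ/√(1−ζ²)) = 3.75%.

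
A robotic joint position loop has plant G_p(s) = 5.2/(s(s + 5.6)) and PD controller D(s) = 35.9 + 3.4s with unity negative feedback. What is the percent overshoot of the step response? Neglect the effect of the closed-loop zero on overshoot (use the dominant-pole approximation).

0.603%

Forward path: (35.9 + 3.4s)·5.2/(s(s+5.6)). The closed-loop characteristic equation is s² + (5.6 + 5.2·3.4)s + 5.2·35.9 = 0.
That is s² + 23.28s + 186.7 = 0, so ω_n = 13.66 rad/s and ζ = 23.28/(2·13.66) = 0.8519.
%OS = 100·exp(−πζ/√(1−ζ²)) = 0.603%.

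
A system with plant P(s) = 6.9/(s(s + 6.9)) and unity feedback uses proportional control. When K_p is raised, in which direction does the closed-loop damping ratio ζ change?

ζ = 6.9/(2√(6.9K_p)); increasing K_p raises the denominator, so ζ falls.

decrease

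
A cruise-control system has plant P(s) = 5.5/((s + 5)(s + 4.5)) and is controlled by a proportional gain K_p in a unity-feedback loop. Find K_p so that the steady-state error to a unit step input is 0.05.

Steady-state error for a unit step on this type-0 loop is 1/(1 + K_p·P(0)).
P(0) = 0.2444. Require 1/(1 + K_p·0.2444) = 0.05, so 1 + 0.2444·K_p = 20.
K_p = (20 − 1)/0.2444 = 77.7.

K_p = 77.7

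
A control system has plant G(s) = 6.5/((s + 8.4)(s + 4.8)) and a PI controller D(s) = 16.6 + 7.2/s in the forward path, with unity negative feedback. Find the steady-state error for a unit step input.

The open loop D(s)G(s) has a pole at the origin (type 1), so the static position error constant is infinite and e_ss = 1/(1+∞) = 0.

0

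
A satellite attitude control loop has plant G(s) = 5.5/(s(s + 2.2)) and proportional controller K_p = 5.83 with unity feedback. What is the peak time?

T_p = 0.566 s

The closed-loop denominator s² + 2.2s + 32.06 gives ω_n = √32.06 = 5.663 and ζ = 2.2/(2ω_n) = 0.1943.
Damped frequency ω_d = ω_n√(1−ζ²) = 5.555 rad/s, so peak time T_p = π/ω_d = 0.566 s.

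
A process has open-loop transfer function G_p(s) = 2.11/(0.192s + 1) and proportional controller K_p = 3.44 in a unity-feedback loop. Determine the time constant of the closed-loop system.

τ = 0.0232 s

Closed loop: T(s) = K_p·G_p/(1+K_p·G_p) = 7.258/(0.192s + 1 + 7.258), with pole at s = −(1 + 7.258)/0.192 = −43.01.
Closed-loop time constant τ = 1/43.01 = 0.0232 s.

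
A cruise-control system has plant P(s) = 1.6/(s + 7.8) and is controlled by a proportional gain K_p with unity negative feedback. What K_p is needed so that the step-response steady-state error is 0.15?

K_p = 27.6

Steady-state error for a unit step on this type-0 loop is 1/(1 + K_p·P(0)).
P(0) = 0.2051. Require 1/(1 + K_p·0.2051) = 0.15, so 1 + 0.2051·K_p = 6.667.
K_p = (6.667 − 1)/0.2051 = 27.6.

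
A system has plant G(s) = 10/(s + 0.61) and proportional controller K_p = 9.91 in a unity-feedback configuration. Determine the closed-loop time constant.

τ = 0.01 s

Closed-loop transfer function: T(s) = K_p·G(s)/(1 + K_p·G(s)) = 99.1/(s + 0.61 + 99.1) = 99.1/(s + 99.71).
Time constant τ = 1/99.71 = 0.01 s.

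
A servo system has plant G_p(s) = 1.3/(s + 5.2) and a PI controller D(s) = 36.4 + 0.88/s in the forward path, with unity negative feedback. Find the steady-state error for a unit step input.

0

The open loop D(s)G_p(s) has a pole at the origin (type 1), so the static position error constant is infinite and e_ss = 1/(1+∞) = 0.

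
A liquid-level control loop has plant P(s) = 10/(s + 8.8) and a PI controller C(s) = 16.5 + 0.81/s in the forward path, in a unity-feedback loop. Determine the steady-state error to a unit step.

The open loop C(s)P(s) has a pole at the origin (type 1), so the static position error constant is infinite and e_ss = 1/(1+∞) = 0.

0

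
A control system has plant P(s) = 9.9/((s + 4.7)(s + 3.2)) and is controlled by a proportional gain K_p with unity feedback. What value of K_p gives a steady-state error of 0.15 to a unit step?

K_p = 8.61

The loop is type 0, so e_ss(step) = 1/(1 + K_pos) with K_pos = K_p·P(0).
P(0) = 0.6582. Require 1/(1 + K_p·0.6582) = 0.15, so 1 + 0.6582·K_p = 6.667.
K_p = (6.667 − 1)/0.6582 = 8.61.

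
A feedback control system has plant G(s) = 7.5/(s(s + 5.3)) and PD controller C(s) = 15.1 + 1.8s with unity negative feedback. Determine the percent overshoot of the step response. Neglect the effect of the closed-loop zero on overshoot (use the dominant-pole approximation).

0.269%

Forward path: (15.1 + 1.8s)·7.5/(s(s+5.3)). The closed-loop characteristic equation is s² + (5.3 + 7.5·1.8)s + 7.5·15.1 = 0.
That is s² + 18.8s + 113.2 = 0, so ω_n = 10.64 rad/s and ζ = 18.8/(2·10.64) = 0.8833.
%OS = 100·exp(−πζ/√(1−ζ²)) = 0.269%.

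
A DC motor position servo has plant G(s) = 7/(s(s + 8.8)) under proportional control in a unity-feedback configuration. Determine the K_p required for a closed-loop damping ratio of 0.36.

Closed-loop characteristic equation: s² + 8.8s + K_p·7 = 0.
So ω_n = √(7K_p) and 2ζω_n = 8.8, giving ζ = 8.8/(2√(7K_p)).
Setting ζ = 0.36: √(7K_p) = 8.8/(2·0.36) = 12.22, so K_p = 149.4/7 = 21.3.

K_p = 21.3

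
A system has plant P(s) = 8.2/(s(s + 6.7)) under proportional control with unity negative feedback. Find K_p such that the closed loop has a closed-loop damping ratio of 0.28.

K_p = 17.5

Closed-loop characteristic equation: s² + 6.7s + K_p·8.2 = 0.
So ω_n = √(8.2K_p) and 2ζω_n = 6.7, giving ζ = 6.7/(2√(8.2K_p)).
Setting ζ = 0.28: √(8.2K_p) = 6.7/(2·0.28) = 11.96, so K_p = 143.1/8.2 = 17.5.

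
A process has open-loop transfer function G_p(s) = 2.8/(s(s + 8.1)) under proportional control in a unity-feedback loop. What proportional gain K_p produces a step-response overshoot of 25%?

K_p = 35.9

From %OS = 100·exp(−πζ/√(1−ζ²)) = 25%, ζ = −ln(0.25)/√(π²+ln²(0.25)) = 0.4037.
Characteristic equation s² + 8.1s + 2.8K_p = 0 gives ζ = 8.1/(2√(2.8K_p)).
Setting ζ = 0.4037: √(2.8K_p) = 8.1/(2·0.4037) = 10.03, so K_p = 100.6/2.8 = 35.9.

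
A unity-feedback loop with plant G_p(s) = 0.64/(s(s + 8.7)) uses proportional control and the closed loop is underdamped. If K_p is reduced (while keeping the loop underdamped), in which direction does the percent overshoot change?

decrease

ζ = 8.7/(2√(0.64K_p)) rises as K_p falls; higher damping means less overshoot.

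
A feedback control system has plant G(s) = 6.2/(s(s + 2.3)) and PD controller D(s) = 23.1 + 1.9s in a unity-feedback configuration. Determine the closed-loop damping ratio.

ζ = 0.588

Forward path: (23.1 + 1.9s)·6.2/(s(s+2.3)). The closed-loop characteristic equation is s² + (2.3 + 6.2·1.9)s + 6.2·23.1 = 0.
That is s² + 14.08s + 143.2 = 0, so ω_n = 11.97 rad/s and ζ = 14.08/(2·11.97) = 0.5883.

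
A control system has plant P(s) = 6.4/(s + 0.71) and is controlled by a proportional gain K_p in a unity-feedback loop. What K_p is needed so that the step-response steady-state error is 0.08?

The loop is type 0, so e_ss(step) = 1/(1 + K_pos) with K_pos = K_p·P(0).
P(0) = 9.014. Require 1/(1 + K_p·9.014) = 0.08, so 1 + 9.014·K_p = 12.5.
K_p = (12.5 − 1)/9.014 = 1.28.

K_p = 1.28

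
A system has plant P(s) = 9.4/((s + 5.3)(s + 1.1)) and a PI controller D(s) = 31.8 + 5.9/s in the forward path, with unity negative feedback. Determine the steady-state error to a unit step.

The open loop D(s)P(s) has a pole at the origin (type 1), so the static position error constant is infinite and e_ss = 1/(1+∞) = 0.

0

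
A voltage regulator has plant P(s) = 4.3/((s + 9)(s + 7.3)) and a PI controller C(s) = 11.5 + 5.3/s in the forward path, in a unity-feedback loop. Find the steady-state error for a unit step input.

The open loop C(s)P(s) has a pole at the origin (type 1), so the static position error constant is infinite and e_ss = 1/(1+∞) = 0.

0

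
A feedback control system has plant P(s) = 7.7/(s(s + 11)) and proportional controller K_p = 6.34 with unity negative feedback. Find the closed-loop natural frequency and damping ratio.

The closed-loop denominator is s(s+11) + 6.34·7.7 = s² + 11s + 48.82.
So ω_n² = 48.82 ⇒ ω_n = 6.987 rad/s, and ζ = 11/(2ω_n) = 0.787.

ω_n = 6.99 rad/s, ζ = 0.787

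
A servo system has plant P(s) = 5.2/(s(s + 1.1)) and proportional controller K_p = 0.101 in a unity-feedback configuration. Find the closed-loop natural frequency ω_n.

The closed-loop denominator is s(s+1.1) + 0.101·5.2 = s² + 1.1s + 0.5252.
Matching s² + 2ζω_n s + ω_n²: ω_n = √0.5252 = 0.7247 rad/s and 2ζω_n = 1.1, so ζ = 1.1/(2·0.7247) = 0.759.

ω_n = 0.725 rad/s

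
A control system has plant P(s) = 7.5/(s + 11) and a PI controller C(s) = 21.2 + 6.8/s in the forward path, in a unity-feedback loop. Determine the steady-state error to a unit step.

0

The open loop C(s)P(s) has a pole at the origin (type 1), so the static position error constant is infinite and e_ss = 1/(1+∞) = 0.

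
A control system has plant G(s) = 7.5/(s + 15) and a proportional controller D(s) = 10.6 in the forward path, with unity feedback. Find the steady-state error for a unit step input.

The loop is type 0. Static position error constant K_pos = D(0)·G(0) = 10.6·0.5 = 5.3.
Steady-state error to a unit step: e_ss = 1/(1+K_pos) = 1/6.3 = 0.159.

0.159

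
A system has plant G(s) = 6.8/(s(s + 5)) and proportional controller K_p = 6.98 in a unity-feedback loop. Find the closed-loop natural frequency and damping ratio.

With unity feedback the closed-loop characteristic equation is s² + 5s + 6.98·6.8 = s² + 5s + 47.46 = 0.
Matching s² + 2ζω_n s + ω_n²: ω_n = √47.46 = 6.889 rad/s and 2ζω_n = 5, so ζ = 5/(2·6.889) = 0.363.

ω_n = 6.89 rad/s, ζ = 0.363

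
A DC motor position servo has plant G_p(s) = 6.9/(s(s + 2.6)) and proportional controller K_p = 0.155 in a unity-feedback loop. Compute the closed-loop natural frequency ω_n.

1 + K_p·G_p(s) = 0 gives s² + 2.6s + 1.07 = 0.
So ω_n² = 1.07 ⇒ ω_n = 1.034 rad/s, and ζ = 2.6/(2ω_n) = 1.26.

ω_n = 1.03 rad/s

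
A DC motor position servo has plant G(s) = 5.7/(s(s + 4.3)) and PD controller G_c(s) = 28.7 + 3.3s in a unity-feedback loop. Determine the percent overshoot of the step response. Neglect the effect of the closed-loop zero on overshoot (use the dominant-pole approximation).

0.133%

Forward path: (28.7 + 3.3s)·5.7/(s(s+4.3)). The closed-loop characteristic equation is s² + (4.3 + 5.7·3.3)s + 5.7·28.7 = 0.
That is s² + 23.11s + 163.6 = 0, so ω_n = 12.79 rad/s and ζ = 23.11/(2·12.79) = 0.9034.
%OS = 100·exp(−πζ/√(1−ζ²)) = 0.133%.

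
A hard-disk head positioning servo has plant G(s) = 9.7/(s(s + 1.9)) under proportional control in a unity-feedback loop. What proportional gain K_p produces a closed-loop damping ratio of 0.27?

Closed-loop characteristic equation: s² + 1.9s + K_p·9.7 = 0.
So ω_n = √(9.7K_p) and 2ζω_n = 1.9, giving ζ = 1.9/(2√(9.7K_p)).
Setting ζ = 0.27: √(9.7K_p) = 1.9/(2·0.27) = 3.519, so K_p = 12.38/9.7 = 1.28.

K_p = 1.28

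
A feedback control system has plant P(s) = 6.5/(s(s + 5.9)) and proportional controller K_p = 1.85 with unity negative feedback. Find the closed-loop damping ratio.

ζ = 0.851

1 + K_p·P(s) = 0 gives s² + 5.9s + 12.03 = 0.
Matching s² + 2ζω_n s + ω_n²: ω_n = √12.03 = 3.468 rad/s and 2ζω_n = 5.9, so ζ = 5.9/(2·3.468) = 0.851.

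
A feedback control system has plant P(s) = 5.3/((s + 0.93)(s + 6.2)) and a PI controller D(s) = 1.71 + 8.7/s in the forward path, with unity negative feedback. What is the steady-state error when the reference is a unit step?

0

The open loop D(s)P(s) has a pole at the origin (type 1), so the static position error constant is infinite and e_ss = 1/(1+∞) = 0.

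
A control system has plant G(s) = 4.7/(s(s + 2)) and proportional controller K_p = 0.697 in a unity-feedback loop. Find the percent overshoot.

12.5%

Closed-loop characteristic equation: s² + 2s + 3.276 = 0, so ω_n = 1.81 rad/s and ζ = 2/(2·1.81) = 0.5525.
%OS = 100·exp(−πζ/√(1−ζ²)) = 100·exp(−π·0.5525/√0.6947) = 12.5%.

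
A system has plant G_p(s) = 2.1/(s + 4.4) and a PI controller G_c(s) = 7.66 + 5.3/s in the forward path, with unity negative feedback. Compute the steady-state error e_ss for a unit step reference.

0

The open loop G_c(s)G_p(s) has a pole at the origin (type 1), so the static position error constant is infinite and e_ss = 1/(1+∞) = 0.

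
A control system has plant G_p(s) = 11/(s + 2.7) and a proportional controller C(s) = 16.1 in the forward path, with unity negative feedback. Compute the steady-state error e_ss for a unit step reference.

0.015

The loop is type 0. Static position error constant K_pos = C(0)·G_p(0) = 16.1·4.074 = 65.59.
Steady-state error to a unit step: e_ss = 1/(1+K_pos) = 1/66.59 = 0.015.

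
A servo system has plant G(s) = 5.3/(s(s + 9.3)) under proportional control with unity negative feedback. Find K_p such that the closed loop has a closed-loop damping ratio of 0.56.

K_p = 13

Closed-loop characteristic equation: s² + 9.3s + K_p·5.3 = 0.
So ω_n = √(5.3K_p) and 2ζω_n = 9.3, giving ζ = 9.3/(2√(5.3K_p)).
Setting ζ = 0.56: √(5.3K_p) = 9.3/(2·0.56) = 8.304, so K_p = 68.95/5.3 = 13.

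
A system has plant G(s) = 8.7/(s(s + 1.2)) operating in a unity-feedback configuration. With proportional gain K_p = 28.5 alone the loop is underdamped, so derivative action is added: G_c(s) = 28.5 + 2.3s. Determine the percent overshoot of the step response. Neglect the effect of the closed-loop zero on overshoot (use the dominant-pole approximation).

5.71%

Forward path: (28.5 + 2.3s)·8.7/(s(s+1.2)). The closed-loop characteristic equation is s² + (1.2 + 8.7·2.3)s + 8.7·28.5 = 0.
That is s² + 21.21s + 247.9 = 0, so ω_n = 15.75 rad/s and ζ = 21.21/(2·15.75) = 0.6735.
%OS = 100·exp(−πζ/√(1−ζ²)) = 5.71%.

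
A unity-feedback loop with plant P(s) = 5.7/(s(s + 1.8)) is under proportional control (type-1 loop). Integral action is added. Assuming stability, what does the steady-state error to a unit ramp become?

The integrator raises the loop to type 2, so K_v → ∞ and e_ss to a ramp is zero.

0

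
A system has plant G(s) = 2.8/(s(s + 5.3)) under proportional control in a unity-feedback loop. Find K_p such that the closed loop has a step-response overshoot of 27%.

From %OS = 100·exp(−πζ/√(1−ζ²)) = 27%, ζ = −ln(0.27)/√(π²+ln²(0.27)) = 0.3847.
Characteristic equation s² + 5.3s + 2.8K_p = 0 gives ζ = 5.3/(2√(2.8K_p)).
Setting ζ = 0.3847: √(2.8K_p) = 5.3/(2·0.3847) = 6.888, so K_p = 47.45/2.8 = 16.9.

K_p = 16.9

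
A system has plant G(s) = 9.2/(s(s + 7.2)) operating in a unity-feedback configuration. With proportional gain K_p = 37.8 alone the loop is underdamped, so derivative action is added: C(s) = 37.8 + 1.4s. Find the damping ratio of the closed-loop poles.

ζ = 0.538

Forward path: (37.8 + 1.4s)·9.2/(s(s+7.2)). The closed-loop characteristic equation is s² + (7.2 + 9.2·1.4)s + 9.2·37.8 = 0.
That is s² + 20.08s + 347.8 = 0, so ω_n = 18.65 rad/s and ζ = 20.08/(2·18.65) = 0.5384.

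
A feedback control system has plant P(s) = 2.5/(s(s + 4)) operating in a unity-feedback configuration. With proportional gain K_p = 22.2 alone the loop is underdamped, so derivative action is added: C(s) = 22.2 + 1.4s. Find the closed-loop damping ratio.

ζ = 0.503

Forward path: (22.2 + 1.4s)·2.5/(s(s+4)). The closed-loop characteristic equation is s² + (4 + 2.5·1.4)s + 2.5·22.2 = 0.
That is s² + 7.5s + 55.5 = 0, so ω_n = 7.45 rad/s and ζ = 7.5/(2·7.45) = 0.5034.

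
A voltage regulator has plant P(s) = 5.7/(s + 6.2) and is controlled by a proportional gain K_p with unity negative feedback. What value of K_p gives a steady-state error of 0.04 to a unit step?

K_p = 26.1

For a type-0 loop with proportional control, e_ss = 1/(1 + K_p·P(0)).
P(0) = 0.9194. Require 1/(1 + K_p·0.9194) = 0.04, so 1 + 0.9194·K_p = 25.
K_p = (25 − 1)/0.9194 = 26.1.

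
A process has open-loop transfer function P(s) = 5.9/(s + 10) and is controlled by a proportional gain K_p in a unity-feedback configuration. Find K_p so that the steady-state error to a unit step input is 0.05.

For a type-0 loop with proportional control, e_ss = 1/(1 + K_p·P(0)).
P(0) = 0.59. Require 1/(1 + K_p·0.59) = 0.05, so 1 + 0.59·K_p = 20.
K_p = (20 − 1)/0.59 = 32.2.

K_p = 32.2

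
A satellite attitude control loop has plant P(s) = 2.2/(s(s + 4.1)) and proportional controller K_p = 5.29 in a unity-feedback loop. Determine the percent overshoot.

9.42%

From 1 + K_pP(s) = 0: s² + 4.1s + 11.64 = 0 ⇒ ω_n = 3.411, ζ = 0.6009.
%OS = 100·exp(−πζ/√(1−ζ²)) = 100·exp(−π·0.6009/√0.6389) = 9.42%.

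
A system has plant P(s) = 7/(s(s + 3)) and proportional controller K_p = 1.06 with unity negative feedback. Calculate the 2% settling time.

T_s ≈ 2.67 s

From 1 + K_pP(s) = 0: s² + 3s + 7.42 = 0 ⇒ ω_n = 2.724, ζ = 0.5507.
2% settling time T_s ≈ 4/(ζω_n) = 4/1.5 = 2.67 s.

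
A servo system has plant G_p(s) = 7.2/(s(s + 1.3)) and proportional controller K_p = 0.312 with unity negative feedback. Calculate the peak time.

From 1 + K_pG_p(s) = 0: s² + 1.3s + 2.246 = 0 ⇒ ω_n = 1.499, ζ = 0.4337.
Damped frequency ω_d = ω_n√(1−ζ²) = 1.351 rad/s, so peak time T_p = π/ω_d = 2.33 s.

T_p = 2.33 s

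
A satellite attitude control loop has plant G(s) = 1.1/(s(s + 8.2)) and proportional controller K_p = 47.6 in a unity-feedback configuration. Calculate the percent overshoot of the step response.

11.5%

The closed-loop denominator s² + 8.2s + 52.36 gives ω_n = √52.36 = 7.236 and ζ = 8.2/(2ω_n) = 0.5666.
%OS = 100·exp(−πζ/√(1−ζ²)) = 100·exp(−π·0.5666/√0.679) = 11.5%.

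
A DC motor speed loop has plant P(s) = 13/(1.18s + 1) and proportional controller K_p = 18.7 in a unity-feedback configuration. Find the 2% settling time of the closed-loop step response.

Closed loop: T(s) = K_p·P/(1+K_p·P) = 243.1/(1.18s + 1 + 243.1), with pole at s = −(1 + 243.1)/1.18 = −206.9.
τ = 1/206.9 = 0.004834 s, so 2% settling time ≈ 4τ = 0.0193 s.

T_s ≈ 0.0193 s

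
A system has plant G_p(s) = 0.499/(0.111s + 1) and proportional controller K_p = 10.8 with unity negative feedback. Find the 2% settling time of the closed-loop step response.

T_s ≈ 0.0695 s

Closed loop: T(s) = K_p·G_p/(1+K_p·G_p) = 5.389/(0.111s + 1 + 5.389), with pole at s = −(1 + 5.389)/0.111 = −57.56.
τ = 1/57.56 = 0.01737 s, so 2% settling time ≈ 4τ = 0.0695 s.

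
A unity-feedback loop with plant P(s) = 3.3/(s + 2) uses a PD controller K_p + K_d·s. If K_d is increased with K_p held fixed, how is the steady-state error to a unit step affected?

K_d affects only the transient (the s-coefficient); the DC loop gain, and hence e_ss, depends only on K_p.

unchanged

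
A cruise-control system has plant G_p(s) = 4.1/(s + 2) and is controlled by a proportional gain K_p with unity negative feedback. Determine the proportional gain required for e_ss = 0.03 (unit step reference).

Steady-state error for a unit step on this type-0 loop is 1/(1 + K_p·G_p(0)).
G_p(0) = 2.05. Require 1/(1 + K_p·2.05) = 0.03, so 1 + 2.05·K_p = 33.33.
K_p = (33.33 − 1)/2.05 = 15.8.

K_p = 15.8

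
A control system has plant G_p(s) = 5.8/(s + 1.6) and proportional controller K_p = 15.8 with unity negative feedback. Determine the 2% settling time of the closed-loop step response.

Closed-loop transfer function: T(s) = K_p·G_p(s)/(1 + K_p·G_p(s)) = 91.64/(s + 1.6 + 91.64) = 91.64/(s + 93.24).
Time constant τ = 1/93.24 = 0.01073 s, so the 2% settling time is about 4τ = 0.0429 s.

T_s ≈ 0.0429 s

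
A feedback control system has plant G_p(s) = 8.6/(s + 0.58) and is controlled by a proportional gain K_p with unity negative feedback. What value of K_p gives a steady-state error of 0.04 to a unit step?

K_p = 1.62

The loop is type 0, so e_ss(step) = 1/(1 + K_pos) with K_pos = K_p·G_p(0).
G_p(0) = 14.83. Require 1/(1 + K_p·14.83) = 0.04, so 1 + 14.83·K_p = 25.
K_p = (25 − 1)/14.83 = 1.62.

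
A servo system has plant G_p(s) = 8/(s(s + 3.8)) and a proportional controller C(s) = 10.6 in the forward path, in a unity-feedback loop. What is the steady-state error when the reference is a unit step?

The open loop C(s)G_p(s) has a pole at the origin (type 1), so the static position error constant is infinite and e_ss = 1/(1+∞) = 0.

0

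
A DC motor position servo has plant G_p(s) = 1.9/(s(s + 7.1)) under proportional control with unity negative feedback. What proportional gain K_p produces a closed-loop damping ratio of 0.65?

Closed-loop characteristic equation: s² + 7.1s + K_p·1.9 = 0.
So ω_n = √(1.9K_p) and 2ζω_n = 7.1, giving ζ = 7.1/(2√(1.9K_p)).
Setting ζ = 0.65: √(1.9K_p) = 7.1/(2·0.65) = 5.462, so K_p = 29.83/1.9 = 15.7.

K_p = 15.7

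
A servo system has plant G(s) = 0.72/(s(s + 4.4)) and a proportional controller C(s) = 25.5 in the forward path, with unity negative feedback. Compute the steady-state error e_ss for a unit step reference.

0

The open loop C(s)G(s) has a pole at the origin (type 1), so the static position error constant is infinite and e_ss = 1/(1+∞) = 0.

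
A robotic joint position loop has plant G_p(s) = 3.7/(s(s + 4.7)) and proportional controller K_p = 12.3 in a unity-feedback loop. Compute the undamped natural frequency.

1 + K_p·G_p(s) = 0 gives s² + 4.7s + 45.51 = 0.
So ω_n² = 45.51 ⇒ ω_n = 6.746 rad/s, and ζ = 4.7/(2ω_n) = 0.348.

ω_n = 6.75 rad/s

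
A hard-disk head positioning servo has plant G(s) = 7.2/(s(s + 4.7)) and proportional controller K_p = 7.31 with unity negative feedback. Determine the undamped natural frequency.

The closed-loop denominator is s(s+4.7) + 7.31·7.2 = s² + 4.7s + 52.63.
So ω_n² = 52.63 ⇒ ω_n = 7.255 rad/s, and ζ = 4.7/(2ω_n) = 0.324.

ω_n = 7.25 rad/s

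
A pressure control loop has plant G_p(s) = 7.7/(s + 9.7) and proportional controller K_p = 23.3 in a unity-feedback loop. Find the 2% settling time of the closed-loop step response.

Closed-loop transfer function: T(s) = K_p·G_p(s)/(1 + K_p·G_p(s)) = 179.4/(s + 9.7 + 179.4) = 179.4/(s + 189.1).
Time constant τ = 1/189.1 = 0.005288 s, so the 2% settling time is about 4τ = 0.0212 s.

T_s ≈ 0.0212 s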